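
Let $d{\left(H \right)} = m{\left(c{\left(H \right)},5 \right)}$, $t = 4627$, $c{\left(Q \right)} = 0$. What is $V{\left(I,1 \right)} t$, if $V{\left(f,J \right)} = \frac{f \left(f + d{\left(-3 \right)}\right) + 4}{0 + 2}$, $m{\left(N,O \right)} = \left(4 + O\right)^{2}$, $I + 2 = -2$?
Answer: $-703304$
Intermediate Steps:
$I = -4$ ($I = -2 - 2 = -4$)
$d{\left(H \right)} = 81$ ($d{\left(H \right)} = \left(4 + 5\right)^{2} = 9^{2} = 81$)
$V{\left(f,J \right)} = 2 + \frac{f \left(81 + f\right)}{2}$ ($V{\left(f,J \right)} = \frac{f \left(f + 81\right) + 4}{0 + 2} = \frac{f \left(81 + f\right) + 4}{2} = \left(4 + f \left(81 + f\right)\right) \frac{1}{2} = 2 + \frac{f \left(81 + f\right)}{2}$)
$V{\left(I,1 \right)} t = \left(2 + \frac{\left(-4\right)^{2}}{2} + \frac{81}{2} \left(-4\right)\right) 4627 = \left(2 + \frac{1}{2} \cdot 16 - 162\right) 4627 = \left(2 + 8 - 162\right) 4627 = \left(-152\right) 4627 = -703304$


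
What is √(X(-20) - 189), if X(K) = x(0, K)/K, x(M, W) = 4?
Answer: I*√4730/5 ≈ 13.755*I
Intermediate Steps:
X(K) = 4/K
√(X(-20) - 189) = √(4/(-20) - 189) = √(4*(-1/20) - 189) = √(-⅕ - 189) = √(-946/5) = I*√4730/5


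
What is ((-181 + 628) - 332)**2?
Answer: 13225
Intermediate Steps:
((-181 + 628) - 332)**2 = (447 - 332)**2 = 115**2 = 13225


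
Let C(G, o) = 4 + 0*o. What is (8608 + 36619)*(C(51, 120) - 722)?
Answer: -32472986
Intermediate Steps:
C(G, o) = 4 (C(G, o) = 4 + 0 = 4)
(8608 + 36619)*(C(51, 120) - 722) = (8608 + 36619)*(4 - 722) = 45227*(-718) = -32472986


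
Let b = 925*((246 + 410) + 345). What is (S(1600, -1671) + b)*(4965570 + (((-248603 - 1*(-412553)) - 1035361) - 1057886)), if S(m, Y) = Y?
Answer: 2806287465342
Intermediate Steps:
b = 925925 (b = 925*(656 + 345) = 925*1001 = 925925)
(S(1600, -1671) + b)*(4965570 + (((-248603 - 1*(-412553)) - 1035361) - 1057886)) = (-1671 + 925925)*(4965570 + (((-248603 - 1*(-412553)) - 1035361) - 1057886)) = 924254*(4965570 + (((-248603 + 412553) - 1035361) - 1057886)) = 924254*(4965570 + ((163950 - 1035361) - 1057886)) = 924254*(4965570 + (-871411 - 1057886)) = 924254*(4965570 - 1929297) = 924254*3036273 = 2806287465342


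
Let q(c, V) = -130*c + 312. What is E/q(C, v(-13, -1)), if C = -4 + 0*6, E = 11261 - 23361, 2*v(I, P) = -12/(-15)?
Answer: -3025/208 ≈ -14.543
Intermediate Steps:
v(I, P) = ⅖ (v(I, P) = (-12/(-15))/2 = (-12*(-1/15))/2 = (½)*(⅘) = ⅖)
E = -12100
C = -4 (C = -4 + 0 = -4)
q(c, V) = 312 - 130*c
E/q(C, v(-13, -1)) = -12100/(312 - 130*(-4)) = -12100/(312 + 520) = -12100/832 = -12100*1/832 = -3025/208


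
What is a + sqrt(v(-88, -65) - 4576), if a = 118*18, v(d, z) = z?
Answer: 2124 + I*sqrt(4641) ≈ 2124.0 + 68.125*I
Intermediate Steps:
a = 2124
a + sqrt(v(-88, -65) - 4576) = 2124 + sqrt(-65 - 4576) = 2124 + sqrt(-4641) = 2124 + I*sqrt(4641)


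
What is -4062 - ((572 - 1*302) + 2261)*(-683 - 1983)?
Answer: 6743584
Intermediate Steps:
-4062 - ((572 - 1*302) + 2261)*(-683 - 1983) = -4062 - ((572 - 302) + 2261)*(-2666) = -4062 - (270 + 2261)*(-2666) = -4062 - 2531*(-2666) = -4062 - 1*(-6747646) = -4062 + 6747646 = 6743584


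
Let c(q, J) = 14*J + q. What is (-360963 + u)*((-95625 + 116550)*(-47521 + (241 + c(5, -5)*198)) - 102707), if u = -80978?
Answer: 556289458248037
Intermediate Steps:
c(q, J) = q + 14*J
(-360963 + u)*((-95625 + 116550)*(-47521 + (241 + c(5, -5)*198)) - 102707) = (-360963 - 80978)*((-95625 + 116550)*(-47521 + (241 + (5 + 14*(-5))*198)) - 102707) = -441941*(20925*(-47521 + (241 + (5 - 70)*198)) - 102707) = -441941*(20925*(-47521 + (241 - 65*198)) - 102707) = -441941*(20925*(-47521 + (241 - 12870)) - 102707) = -441941*(20925*(-47521 - 12629) - 102707) = -441941*(20925*(-60150) - 102707) = -441941*(-1258638750 - 102707) = -441941*(-1258741457) = 556289458248037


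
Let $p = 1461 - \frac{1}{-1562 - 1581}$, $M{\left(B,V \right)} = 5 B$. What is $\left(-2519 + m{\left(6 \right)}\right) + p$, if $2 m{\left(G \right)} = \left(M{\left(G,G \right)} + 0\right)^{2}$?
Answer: $- \frac{1910943}{3143} \approx -608.0$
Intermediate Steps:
$m{\left(G \right)} = \frac{25 G^{2}}{2}$ ($m{\left(G \right)} = \frac{\left(5 G + 0\right)^{2}}{2} = \frac{\left(5 G\right)^{2}}{2} = \frac{25 G^{2}}{2}$)
$p = \frac{4591924}{3143}$ ($p = 1461 - \frac{1}{-3143} = 1461 - - \frac{1}{3143} = 1461 + \frac{1}{3143} = \frac{4591924}{3143} \approx 1461.0$)
$\left(-2519 + m{\left(6 \right)}\right) + p = \left(-2519 + \frac{25 \cdot 6^{2}}{2}\right) + \frac{4591924}{3143} = \left(-2519 + \frac{25}{2} \cdot 36\right) + \frac{4591924}{3143} = \left(-2519 + 450\right) + \frac{4591924}{3143} = -2069 + \frac{4591924}{3143} = - \frac{1910943}{3143}$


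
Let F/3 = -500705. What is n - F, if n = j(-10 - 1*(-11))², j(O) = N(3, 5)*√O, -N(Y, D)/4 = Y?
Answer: 1502259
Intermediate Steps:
N(Y, D) = -4*Y
j(O) = -12*√O (j(O) = (-4*3)*√O = -12*√O)
F = -1502115 (F = 3*(-500705) = -1502115)
n = 144 (n = (-12*√(-10 - 1*(-11)))² = (-12*√(-10 + 11))² = (-12*√1)² = (-12*1)² = (-12)² = 144)
n - F = 144 - 1*(-1502115) = 144 + 1502115 = 1502259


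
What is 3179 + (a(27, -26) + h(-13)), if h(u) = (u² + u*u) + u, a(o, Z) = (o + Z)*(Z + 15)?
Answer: 3493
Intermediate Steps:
a(o, Z) = (15 + Z)*(Z + o) (a(o, Z) = (Z + o)*(15 + Z) = (15 + Z)*(Z + o))
h(u) = u + 2*u² (h(u) = (u² + u²) + u = 2*u² + u = u + 2*u²)
3179 + (a(27, -26) + h(-13)) = 3179 + (((-26)² + 15*(-26) + 15*27 - 26*27) - 13*(1 + 2*(-13))) = 3179 + ((676 - 390 + 405 - 702) - 13*(1 - 26)) = 3179 + (-11 - 13*(-25)) = 3179 + (-11 + 325) = 3179 + 314 = 3493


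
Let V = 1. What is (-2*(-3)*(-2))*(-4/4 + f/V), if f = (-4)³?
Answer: 780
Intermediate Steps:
f = -64
(-2*(-3)*(-2))*(-4/4 + f/V) = (-2*(-3)*(-2))*(-4/4 - 64/1) = (6*(-2))*(-4*¼ - 64*1) = -12*(-1 - 64) = -12*(-65) = 780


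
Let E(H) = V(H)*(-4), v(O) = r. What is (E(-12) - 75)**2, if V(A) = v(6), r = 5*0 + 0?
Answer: 5625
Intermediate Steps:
r = 0 (r = 0 + 0 = 0)
v(O) = 0
V(A) = 0
E(H) = 0 (E(H) = 0*(-4) = 0)
(E(-12) - 75)**2 = (0 - 75)**2 = (-75)**2 = 5625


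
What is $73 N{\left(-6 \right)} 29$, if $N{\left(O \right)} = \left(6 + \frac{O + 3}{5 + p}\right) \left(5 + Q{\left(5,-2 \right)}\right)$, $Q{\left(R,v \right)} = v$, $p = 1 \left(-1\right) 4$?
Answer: $19053$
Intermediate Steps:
$p = -4$ ($p = \left(-1\right) 4 = -4$)
$N{\left(O \right)} = 27 + 3 O$ ($N{\left(O \right)} = \left(6 + \frac{O + 3}{5 - 4}\right) \left(5 - 2\right) = \left(6 + \frac{3 + O}{1}\right) 3 = \left(6 + \left(3 + O\right) 1\right) 3 = \left(6 + \left(3 + O\right)\right) 3 = \left(9 + O\right) 3 = 27 + 3 O$)
$73 N{\left(-6 \right)} 29 = 73 \left(27 + 3 \left(-6\right)\right) 29 = 73 \left(27 - 18\right) 29 = 73 \cdot 9 \cdot 29 = 657 \cdot 29 = 19053$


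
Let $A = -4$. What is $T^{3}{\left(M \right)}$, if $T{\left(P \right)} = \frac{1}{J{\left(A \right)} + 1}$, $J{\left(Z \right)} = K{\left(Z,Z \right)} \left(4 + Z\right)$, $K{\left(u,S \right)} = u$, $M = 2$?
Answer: $1$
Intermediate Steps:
$J{\left(Z \right)} = Z \left(4 + Z\right)$
$T{\left(P \right)} = 1$ ($T{\left(P \right)} = \frac{1}{- 4 \left(4 - 4\right) + 1} = \frac{1}{\left(-4\right) 0 + 1} = \frac{1}{0 + 1} = 1^{-1} = 1$)
$T^{3}{\left(M \right)} = 1^{3} = 1$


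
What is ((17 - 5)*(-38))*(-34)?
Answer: 15504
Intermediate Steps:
((17 - 5)*(-38))*(-34) = (12*(-38))*(-34) = -456*(-34) = 15504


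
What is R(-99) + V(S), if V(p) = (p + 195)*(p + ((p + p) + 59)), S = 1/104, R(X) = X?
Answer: 123434275/10816 ≈ 11412.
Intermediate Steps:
S = 1/104 ≈ 0.0096154
V(p) = (59 + 3*p)*(195 + p) (V(p) = (195 + p)*(p + (2*p + 59)) = (195 + p)*(p + (59 + 2*p)) = (195 + p)*(59 + 3*p) = (59 + 3*p)*(195 + p))
R(-99) + V(S) = -99 + (11505 + 3*(1/104)² + 644*(1/104)) = -99 + (11505 + 3*(1/10816) + 161/26) = -99 + (11505 + 3/10816 + 161/26) = -99 + 124505059/10816 = 123434275/10816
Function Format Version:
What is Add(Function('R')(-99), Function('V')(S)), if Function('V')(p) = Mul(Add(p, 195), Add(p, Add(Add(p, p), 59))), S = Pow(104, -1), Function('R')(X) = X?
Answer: Rational(123434275, 10816) ≈ 11412.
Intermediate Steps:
S = Rational(1, 104) ≈ 0.0096154
Function('V')(p) = Mul(Add(59, Mul(3, p)), Add(195, p)) (Function('V')(p) = Mul(Add(195, p), Add(p, Add(Mul(2, p), 59))) = Mul(Add(195, p), Add(p, Add(59, Mul(2, p)))) = Mul(Add(195, p), Add(59, Mul(3, p))) = Mul(Add(59, Mul(3, p)), Add(195, p)))
Add(Function('R')(-99), Function('V')(S)) = Add(-99, Add(11505, Mul(3, Pow(Rational(1, 104), 2)), Mul(644, Rational(1, 104)))) = Add(-99, Add(11505, Mul(3, Rational(1, 10816)), Rational(161, 26))) = Add(-99, Add(11505, Rational(3, 10816), Rational(161, 26))) = Add(-99, Rational(124505059, 10816)) = Rational(123434275, 10816)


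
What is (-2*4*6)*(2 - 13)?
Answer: 528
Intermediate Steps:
(-2*4*6)*(2 - 13) = -8*6*(-11) = -48*(-11) = 528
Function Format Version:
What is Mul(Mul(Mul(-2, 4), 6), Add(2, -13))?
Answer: 528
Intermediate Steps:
Mul(Mul(Mul(-2, 4), 6), Add(2, -13)) = Mul(Mul(-8, 6), -11) = Mul(-48, -11) = 528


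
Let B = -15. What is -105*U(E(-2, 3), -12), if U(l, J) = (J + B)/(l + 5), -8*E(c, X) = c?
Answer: 540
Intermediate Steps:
E(c, X) = -c/8
U(l, J) = (-15 + J)/(5 + l) (U(l, J) = (J - 15)/(l + 5) = (-15 + J)/(5 + l))
-105*U(E(-2, 3), -12) = -105*(-15 - 12)/(5 - ⅛*(-2)) = -105*(-27)/(5 + ¼) = -105*(-27)/21/4 = -20*(-27) = -105*(-36/7) = 540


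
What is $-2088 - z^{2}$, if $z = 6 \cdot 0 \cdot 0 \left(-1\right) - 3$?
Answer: $-2097$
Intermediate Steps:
$z = -3$ ($z = 0 \cdot 0 \left(-1\right) - 3 = 0 \left(-1\right) - 3 = 0 - 3 = -3$)
$-2088 - z^{2} = -2088 - \left(-3\right)^{2} = -2088 - 9 = -2097$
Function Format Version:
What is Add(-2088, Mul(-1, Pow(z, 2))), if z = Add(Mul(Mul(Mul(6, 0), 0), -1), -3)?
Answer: -2097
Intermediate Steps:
z = -3 (z = Add(Mul(Mul(0, 0), -1), -3) = Add(Mul(0, -1), -3) = Add(0, -3) = -3)
Add(-2088, Mul(-1, Pow(z, 2))) = Add(-2088, Mul(-1, Pow(-3, 2))) = Add(-2088, Mul(-1, 9)) = Add(-2088, -9) = -2097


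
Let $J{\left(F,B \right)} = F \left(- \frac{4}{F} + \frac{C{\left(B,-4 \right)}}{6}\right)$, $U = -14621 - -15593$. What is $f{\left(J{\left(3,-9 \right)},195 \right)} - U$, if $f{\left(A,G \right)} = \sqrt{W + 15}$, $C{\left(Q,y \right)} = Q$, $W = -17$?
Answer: $-972 + i \sqrt{2} \approx -972.0 + 1.4142 i$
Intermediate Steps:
$U = 972$ ($U = -14621 + 15593 = 972$)
$J{\left(F,B \right)} = F \left(- \frac{4}{F} + \frac{B}{6}\right)$
$f{\left(A,G \right)} = i \sqrt{2}$ ($f{\left(A,G \right)} = \sqrt{-17 + 15} = \sqrt{-2} = i \sqrt{2}$)
$f{\left(J{\left(3,-9 \right)},195 \right)} - U = i \sqrt{2} - 972 = -972 + i \sqrt{2}$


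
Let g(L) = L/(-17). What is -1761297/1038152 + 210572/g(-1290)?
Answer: 1857012778459/669608040 ≈ 2773.3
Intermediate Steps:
g(L) = -L/17
-1761297/1038152 + 210572/g(-1290) = -1761297/1038152 + 210572/((-1/17*(-1290))) = -1761297*1/1038152 + 210572/(1290/17) = -1761297/1038152 + 210572*(17/1290) = -1761297/1038152 + 1789862/645 = 1857012778459/669608040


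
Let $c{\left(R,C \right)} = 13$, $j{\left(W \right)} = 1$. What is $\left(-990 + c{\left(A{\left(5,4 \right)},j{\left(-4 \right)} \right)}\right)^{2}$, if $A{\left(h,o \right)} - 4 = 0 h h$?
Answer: $954529$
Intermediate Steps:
$A{\left(h,o \right)} = 4$ ($A{\left(h,o \right)} = 4 + 0 h h = 4 + 0 h = 4 + 0 = 4$)
$\left(-990 + c{\left(A{\left(5,4 \right)},j{\left(-4 \right)} \right)}\right)^{2} = \left(-990 + 13\right)^{2} = \left(-977\right)^{2} = 954529$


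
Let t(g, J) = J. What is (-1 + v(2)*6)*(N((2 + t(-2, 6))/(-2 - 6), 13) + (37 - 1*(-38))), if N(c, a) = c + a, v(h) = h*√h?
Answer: -87 + 1044*√2 ≈ 1389.4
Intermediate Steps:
v(h) = h^(3/2)
N(c, a) = a + c
(-1 + v(2)*6)*(N((2 + t(-2, 6))/(-2 - 6), 13) + (37 - 1*(-38))) = (-1 + 2^(3/2)*6)*((13 + (2 + 6)/(-2 - 6)) + (37 - 1*(-38))) = (-1 + (2*√2)*6)*((13 + 8/(-8)) + (37 + 38)) = (-1 + 12*√2)*((13 + 8*(-⅛)) + 75) = (-1 + 12*√2)*((13 - 1) + 75) = (-1 + 12*√2)*(12 + 75) = (-1 + 12*√2)*87 = -87 + 1044*√2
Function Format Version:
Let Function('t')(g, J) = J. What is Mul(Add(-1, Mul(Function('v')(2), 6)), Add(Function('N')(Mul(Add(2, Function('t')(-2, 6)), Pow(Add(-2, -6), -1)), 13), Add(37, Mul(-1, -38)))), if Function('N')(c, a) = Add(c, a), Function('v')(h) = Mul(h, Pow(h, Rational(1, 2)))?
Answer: Add(-87, Mul(1044, Pow(2, Rational(1, 2)))) ≈ 1389.4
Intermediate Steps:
Function('v')(h) = Pow(h, Rational(3, 2))
Function('N')(c, a) = Add(a, c)
Mul(Add(-1, Mul(Function('v')(2), 6)), Add(Function('N')(Mul(Add(2, Function('t')(-2, 6)), Pow(Add(-2, -6), -1)), 13), Add(37, Mul(-1, -38)))) = Mul(Add(-1, Mul(Pow(2, Rational(3, 2)), 6)), Add(Add(13, Mul(Add(2, 6), Pow(Add(-2, -6), -1))), Add(37, Mul(-1, -38)))) = Mul(Add(-1, Mul(Mul(2, Pow(2, Rational(1, 2))), 6)), Add(Add(13, Mul(8, Pow(-8, -1))), Add(37, 38))) = Mul(Add(-1, Mul(12, Pow(2, Rational(1, 2)))), Add(Add(13, Mul(8, Rational(-1, 8))), 75)) = Mul(Add(-1, Mul(12, Pow(2, Rational(1, 2)))), Add(Add(13, -1), 75)) = Mul(Add(-1, Mul(12, Pow(2, Rational(1, 2)))), Add(12, 75)) = Mul(Add(-1, Mul(12, Pow(2, Rational(1, 2)))), 87) = Add(-87, Mul(1044, Pow(2, Rational(1, 2))))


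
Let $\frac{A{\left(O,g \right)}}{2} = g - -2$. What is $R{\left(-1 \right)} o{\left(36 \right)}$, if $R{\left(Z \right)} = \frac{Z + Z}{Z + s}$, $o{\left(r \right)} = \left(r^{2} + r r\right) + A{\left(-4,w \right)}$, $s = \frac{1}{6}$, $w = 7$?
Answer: $6264$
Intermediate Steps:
$s = \frac{1}{6} \approx 0.16667$
$A{\left(O,g \right)} = 4 + 2 g$ ($A{\left(O,g \right)} = 2 \left(g - -2\right) = 2 \left(g + 2\right) = 2 \left(2 + g\right) = 4 + 2 g$)
$o{\left(r \right)} = 18 + 2 r^{2}$ ($o{\left(r \right)} = \left(r^{2} + r r\right) + \left(4 + 2 \cdot 7\right) = \left(r^{2} + r^{2}\right) + \left(4 + 14\right) = 2 r^{2} + 18 = 18 + 2 r^{2}$)
$R{\left(Z \right)} = \frac{2 Z}{\frac{1}{6} + Z}$ ($R{\left(Z \right)} = \frac{Z + Z}{Z + \frac{1}{6}} = \frac{2 Z}{\frac{1}{6} + Z}$)
$R{\left(-1 \right)} o{\left(36 \right)} = 12 \left(-1\right) \frac{1}{1 + 6 \left(-1\right)} \left(18 + 2 \cdot 36^{2}\right) = 12 \left(-1\right) \frac{1}{1 - 6} \left(18 + 2 \cdot 1296\right) = 12 \left(-1\right) \frac{1}{-5} \left(18 + 2592\right) = 12 \left(-1\right) \left(- \frac{1}{5}\right) 2610 = \frac{12}{5} \cdot 2610 = 6264$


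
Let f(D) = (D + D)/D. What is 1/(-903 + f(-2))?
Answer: -1/901 ≈ -0.0011099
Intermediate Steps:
f(D) = 2 (f(D) = (2*D)/D = 2)
1/(-903 + f(-2)) = 1/(-903 + 2) = 1/(-901) = -1/901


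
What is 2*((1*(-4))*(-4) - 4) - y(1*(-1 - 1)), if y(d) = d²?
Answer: 20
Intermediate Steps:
2*((1*(-4))*(-4) - 4) - y(1*(-1 - 1)) = 2*((1*(-4))*(-4) - 4) - (1*(-1 - 1))² = 2*(-4*(-4) - 4) - (1*(-2))² = 2*(16 - 4) - 1*(-2)² = 2*12 - 1*4 = 24 - 4 = 20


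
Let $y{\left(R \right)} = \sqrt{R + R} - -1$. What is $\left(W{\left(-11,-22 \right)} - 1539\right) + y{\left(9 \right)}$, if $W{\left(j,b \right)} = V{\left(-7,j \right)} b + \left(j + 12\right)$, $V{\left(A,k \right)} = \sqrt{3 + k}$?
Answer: $-1537 + \sqrt{2} \left(3 - 44 i\right) \approx -1532.8 - 62.225 i$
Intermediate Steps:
$y{\left(R \right)} = 1 + \sqrt{2} \sqrt{R}$ ($y{\left(R \right)} = \sqrt{2 R} + 1 = \sqrt{2} \sqrt{R} + 1 = 1 + \sqrt{2} \sqrt{R}$)
$W{\left(j,b \right)} = 12 + j + b \sqrt{3 + j}$ ($W{\left(j,b \right)} = \sqrt{3 + j} b + \left(j + 12\right) = b \sqrt{3 + j} + \left(12 + j\right) = 12 + j + b \sqrt{3 + j}$)
$\left(W{\left(-11,-22 \right)} - 1539\right) + y{\left(9 \right)} = \left(\left(12 - 11 - 22 \sqrt{3 - 11}\right) - 1539\right) + \left(1 + \sqrt{2} \sqrt{9}\right) = \left(\left(12 - 11 - 22 \sqrt{-8}\right) - 1539\right) + \left(1 + \sqrt{2} \cdot 3\right) = \left(\left(12 - 11 - 22 \cdot 2 i \sqrt{2}\right) - 1539\right) + \left(1 + 3 \sqrt{2}\right) = \left(\left(12 - 11 - 44 i \sqrt{2}\right) - 1539\right) + \left(1 + 3 \sqrt{2}\right) = \left(\left(1 - 44 i \sqrt{2}\right) - 1539\right) + \left(1 + 3 \sqrt{2}\right) = \left(-1538 - 44 i \sqrt{2}\right) + \left(1 + 3 \sqrt{2}\right) = -1537 + 3 \sqrt{2} - 44 i \sqrt{2}$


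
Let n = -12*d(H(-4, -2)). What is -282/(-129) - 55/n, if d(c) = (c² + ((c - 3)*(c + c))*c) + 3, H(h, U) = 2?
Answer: -1237/516 ≈ -2.3973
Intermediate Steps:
d(c) = 3 + c² + 2*c²*(-3 + c) (d(c) = (c² + ((-3 + c)*(2*c))*c) + 3 = (c² + (2*c*(-3 + c))*c) + 3 = (c² + 2*c²*(-3 + c)) + 3 = 3 + c² + 2*c²*(-3 + c))
n = 12 (n = -12*(3 - 5*2² + 2*2³) = -12*(3 - 5*4 + 2*8) = -12*(3 - 20 + 16) = -12*(-1) = 12)
-282/(-129) - 55/n = -282/(-129) - 55/12 = -282*(-1/129) - 55*1/12 = 94/43 - 55/12 = -1237/516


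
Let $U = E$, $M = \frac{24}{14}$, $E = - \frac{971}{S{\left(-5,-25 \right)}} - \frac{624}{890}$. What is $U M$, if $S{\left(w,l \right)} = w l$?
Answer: $- \frac{1130628}{77875} \approx -14.518$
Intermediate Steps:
$S{\left(w,l \right)} = l w$
$E = - \frac{94219}{11125}$ ($E = - \frac{971}{\left(-25\right) \left(-5\right)} - \frac{624}{890} = - \frac{971}{125} - \frac{312}{445} = - \frac{94219}{11125} \approx -8.4691$)
$M = \frac{12}{7}$ ($M = 24 \cdot \frac{1}{14} = \frac{12}{7} \approx 1.7143$)
$U = - \frac{94219}{11125} \approx -8.4691$
$U M = \left(- \frac{94219}{11125}\right) \frac{12}{7} = - \frac{1130628}{77875}$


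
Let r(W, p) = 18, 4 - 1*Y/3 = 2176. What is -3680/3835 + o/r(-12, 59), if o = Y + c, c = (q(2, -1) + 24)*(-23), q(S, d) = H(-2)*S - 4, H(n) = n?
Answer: -2646638/6903 ≈ -383.40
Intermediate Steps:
Y = -6516 (Y = 12 - 3*2176 = 12 - 6528 = -6516)
q(S, d) = -4 - 2*S (q(S, d) = -2*S - 4 = -4 - 2*S)
c = -368 (c = ((-4 - 2*2) + 24)*(-23) = ((-4 - 4) + 24)*(-23) = (-8 + 24)*(-23) = 16*(-23) = -368)
o = -6884 (o = -6516 - 368 = -6884)
-3680/3835 + o/r(-12, 59) = -3680/3835 - 6884/18 = -3680*1/3835 - 6884*1/18 = -736/767 - 3442/9 = -2646638/6903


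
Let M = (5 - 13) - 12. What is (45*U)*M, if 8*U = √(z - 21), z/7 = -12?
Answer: -225*I*√105/2 ≈ -1152.8*I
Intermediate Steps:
z = -84 (z = 7*(-12) = -84)
M = -20 (M = -8 - 12 = -20)
U = I*√105/8 (U = √(-84 - 21)/8 = √(-105)/8 = (I*√105)/8 = I*√105/8 ≈ 1.2809*I)
(45*U)*M = (45*(I*√105/8))*(-20) = (45*I*√105/8)*(-20) = -225*I*√105/2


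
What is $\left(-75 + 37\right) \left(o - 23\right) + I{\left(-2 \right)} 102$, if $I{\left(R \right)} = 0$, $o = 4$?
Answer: $722$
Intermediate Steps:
$\left(-75 + 37\right) \left(o - 23\right) + I{\left(-2 \right)} 102 = \left(-75 + 37\right) \left(4 - 23\right) + 0 \cdot 102 = \left(-38\right) \left(-19\right) + 0 = 722 + 0 = 722$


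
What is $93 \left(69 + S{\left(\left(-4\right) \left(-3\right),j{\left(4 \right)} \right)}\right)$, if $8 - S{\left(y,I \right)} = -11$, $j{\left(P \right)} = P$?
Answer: $8184$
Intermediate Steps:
$S{\left(y,I \right)} = 19$ ($S{\left(y,I \right)} = 8 - -11 = 8 + 11 = 19$)
$93 \left(69 + S{\left(\left(-4\right) \left(-3\right),j{\left(4 \right)} \right)}\right) = 93 \left(69 + 19\right) = 93 \cdot 88 = 8184$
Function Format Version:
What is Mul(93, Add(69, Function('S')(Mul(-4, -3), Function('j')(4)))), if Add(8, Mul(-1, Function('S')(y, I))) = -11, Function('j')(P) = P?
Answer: 8184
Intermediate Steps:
Function('S')(y, I) = 19 (Function('S')(y, I) = Add(8, Mul(-1, -11)) = Add(8, 11) = 19)
Mul(93, Add(69, Function('S')(Mul(-4, -3), Function('j')(4)))) = Mul(93, Add(69, 19)) = Mul(93, 88) = 8184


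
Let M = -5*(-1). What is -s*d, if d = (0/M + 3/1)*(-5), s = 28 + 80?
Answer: 1620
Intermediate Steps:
M = 5
s = 108
d = -15 (d = (0/5 + 3/1)*(-5) = (0*(⅕) + 3*1)*(-5) = (0 + 3)*(-5) = 3*(-5) = -15)
-s*d = -108*(-15) = -1*(-1620) = 1620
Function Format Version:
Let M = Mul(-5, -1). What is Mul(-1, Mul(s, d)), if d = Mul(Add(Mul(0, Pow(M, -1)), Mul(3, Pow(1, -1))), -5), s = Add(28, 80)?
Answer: 1620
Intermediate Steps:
M = 5
s = 108
d = -15 (d = Mul(Add(Mul(0, Pow(5, -1)), Mul(3, Pow(1, -1))), -5) = Mul(Add(Mul(0, Rational(1, 5)), Mul(3, 1)), -5) = Mul(Add(0, 3), -5) = Mul(3, -5) = -15)
Mul(-1, Mul(s, d)) = Mul(-1, Mul(108, -15)) = Mul(-1, -1620) = 1620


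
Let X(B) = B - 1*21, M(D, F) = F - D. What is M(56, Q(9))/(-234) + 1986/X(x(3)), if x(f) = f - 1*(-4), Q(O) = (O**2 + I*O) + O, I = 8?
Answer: -116552/819 ≈ -142.31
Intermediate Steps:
Q(O) = O**2 + 9*O (Q(O) = (O**2 + 8*O) + O = O**2 + 9*O)
x(f) = 4 + f (x(f) = f + 4 = 4 + f)
X(B) = -21 + B (X(B) = B - 21 = -21 + B)
M(56, Q(9))/(-234) + 1986/X(x(3)) = (9*(9 + 9) - 1*56)/(-234) + 1986/(-21 + (4 + 3)) = (9*18 - 56)*(-1/234) + 1986/(-21 + 7) = (162 - 56)*(-1/234) + 1986/(-14) = 106*(-1/234) + 1986*(-1/14) = -53/117 - 993/7 = -116552/819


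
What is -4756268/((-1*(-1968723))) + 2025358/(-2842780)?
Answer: -460747169023/147280167630 ≈ -3.1284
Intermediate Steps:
-4756268/((-1*(-1968723))) + 2025358/(-2842780) = -4756268/1968723 + 2025358*(-1/2842780) = -4756268*1/1968723 - 1012679/1421390 = -4756268/1968723 - 1012679/1421390 = -460747169023/147280167630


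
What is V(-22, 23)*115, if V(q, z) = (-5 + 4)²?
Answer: 115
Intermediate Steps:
V(q, z) = 1 (V(q, z) = (-1)² = 1)
V(-22, 23)*115 = 1*115 = 115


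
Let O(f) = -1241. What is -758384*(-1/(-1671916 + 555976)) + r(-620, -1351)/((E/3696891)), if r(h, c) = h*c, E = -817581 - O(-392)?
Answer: -881532929719783/232394505 ≈ -3.7933e+6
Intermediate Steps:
E = -816340 (E = -817581 - 1*(-1241) = -817581 + 1241 = -816340)
r(h, c) = c*h
-758384*(-1/(-1671916 + 555976)) + r(-620, -1351)/((E/3696891)) = -758384*(-1/(-1671916 + 555976)) + (-1351*(-620))/((-816340/3696891)) = -758384/((-1*(-1115940))) + 837620/((-816340*1/3696891)) = -758384/1115940 + 837620/(-816340/3696891) = -758384*1/1115940 + 837620*(-3696891/816340) = -189596/278985 - 22118498853/5831 = -881532929719783/232394505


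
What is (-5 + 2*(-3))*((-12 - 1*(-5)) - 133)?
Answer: 1540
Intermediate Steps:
(-5 + 2*(-3))*((-12 - 1*(-5)) - 133) = (-5 - 6)*((-12 + 5) - 133) = -11*(-7 - 133) = -11*(-140) = 1540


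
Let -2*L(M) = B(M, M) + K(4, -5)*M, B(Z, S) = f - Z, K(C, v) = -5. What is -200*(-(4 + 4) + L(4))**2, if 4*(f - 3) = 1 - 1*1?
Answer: -1250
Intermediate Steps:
f = 3 (f = 3 + (1 - 1*1)/4 = 3 + (1 - 1)/4 = 3 + (1/4)*0 = 3 + 0 = 3)
B(Z, S) = 3 - Z
L(M) = -3/2 + 3*M (L(M) = -((3 - M) - 5*M)/2 = -(3 - 6*M)/2 = -3/2 + 3*M)
-200*(-(4 + 4) + L(4))**2 = -200*(-(4 + 4) + (-3/2 + 3*4))**2 = -200*(-1*8 + (-3/2 + 12))**2 = -200*(-8 + 21/2)**2 = -200*(5/2)**2 = -200*25/4 = -1250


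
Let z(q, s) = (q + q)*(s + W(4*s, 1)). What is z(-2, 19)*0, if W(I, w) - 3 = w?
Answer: 0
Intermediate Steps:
W(I, w) = 3 + w
z(q, s) = 2*q*(4 + s) (z(q, s) = (q + q)*(s + (3 + 1)) = (2*q)*(s + 4) = (2*q)*(4 + s) = 2*q*(4 + s))
z(-2, 19)*0 = (2*(-2)*(4 + 19))*0 = (2*(-2)*23)*0 = -92*0 = 0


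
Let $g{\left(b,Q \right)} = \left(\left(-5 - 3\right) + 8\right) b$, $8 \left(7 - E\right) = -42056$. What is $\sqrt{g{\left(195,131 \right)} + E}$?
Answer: $4 \sqrt{329} \approx 72.553$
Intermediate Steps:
$E = 5264$ ($E = 7 - -5257 = 7 + 5257 = 5264$)
$g{\left(b,Q \right)} = 0$ ($g{\left(b,Q \right)} = \left(\left(-5 - 3\right) + 8\right) b = \left(-8 + 8\right) b = 0 b = 0$)
$\sqrt{g{\left(195,131 \right)} + E} = \sqrt{0 + 5264} = \sqrt{5264} = 4 \sqrt{329}$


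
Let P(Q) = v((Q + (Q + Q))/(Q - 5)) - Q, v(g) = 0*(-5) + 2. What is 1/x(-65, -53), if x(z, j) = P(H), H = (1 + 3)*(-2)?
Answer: ⅒ ≈ 0.10000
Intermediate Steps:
v(g) = 2 (v(g) = 0 + 2 = 2)
H = -8 (H = 4*(-2) = -8)
P(Q) = 2 - Q
x(z, j) = 10 (x(z, j) = 2 - 1*(-8) = 2 + 8 = 10)
1/x(-65, -53) = 1/10 = ⅒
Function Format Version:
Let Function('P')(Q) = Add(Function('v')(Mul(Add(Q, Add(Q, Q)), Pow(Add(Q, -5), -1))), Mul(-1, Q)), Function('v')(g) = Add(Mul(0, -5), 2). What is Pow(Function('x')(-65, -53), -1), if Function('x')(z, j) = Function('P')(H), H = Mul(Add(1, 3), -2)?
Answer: Rational(1, 10) ≈ 0.10000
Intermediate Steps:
Function('v')(g) = 2 (Function('v')(g) = Add(0, 2) = 2)
H = -8 (H = Mul(4, -2) = -8)
Function('P')(Q) = Add(2, Mul(-1, Q))
Function('x')(z, j) = 10 (Function('x')(z, j) = Add(2, Mul(-1, -8)) = Add(2, 8) = 10)
Pow(Function('x')(-65, -53), -1) = Pow(10, -1) = Rational(1, 10)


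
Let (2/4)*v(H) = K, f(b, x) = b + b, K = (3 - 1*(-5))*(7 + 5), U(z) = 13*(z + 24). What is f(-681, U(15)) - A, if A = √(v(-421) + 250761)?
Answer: -1362 - √250953 ≈ -1863.0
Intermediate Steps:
U(z) = 312 + 13*z (U(z) = 13*(24 + z) = 312 + 13*z)
K = 96 (K = (3 + 5)*12 = 8*12 = 96)
f(b, x) = 2*b
v(H) = 192 (v(H) = 2*96 = 192)
A = √250953 (A = √(192 + 250761) = √250953 ≈ 500.95)
f(-681, U(15)) - A = 2*(-681) - √250953 = -1362 - √250953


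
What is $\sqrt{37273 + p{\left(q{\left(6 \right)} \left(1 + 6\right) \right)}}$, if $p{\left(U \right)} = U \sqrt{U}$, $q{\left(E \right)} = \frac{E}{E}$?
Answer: $\sqrt{37273 + 7 \sqrt{7}} \approx 193.11$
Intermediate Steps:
$q{\left(E \right)} = 1$
$p{\left(U \right)} = U^{\frac{3}{2}}$
$\sqrt{37273 + p{\left(q{\left(6 \right)} \left(1 + 6\right) \right)}} = \sqrt{37273 + \left(1 \left(1 + 6\right)\right)^{\frac{3}{2}}} = \sqrt{37273 + \left(1 \cdot 7\right)^{\frac{3}{2}}} = \sqrt{37273 + 7^{\frac{3}{2}}} = \sqrt{37273 + 7 \sqrt{7}}$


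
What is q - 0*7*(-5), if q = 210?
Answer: 210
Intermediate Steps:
q - 0*7*(-5) = 210 - 0*7*(-5) = 210 - 0*(-5) = 210 - 1*0 = 210 + 0 = 210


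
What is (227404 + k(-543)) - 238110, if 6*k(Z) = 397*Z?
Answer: -93269/2 ≈ -46635.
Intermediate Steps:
k(Z) = 397*Z/6 (k(Z) = (397*Z)/6 = 397*Z/6)
(227404 + k(-543)) - 238110 = (227404 + (397/6)*(-543)) - 238110 = (227404 - 71857/2) - 238110 = 382951/2 - 238110 = -93269/2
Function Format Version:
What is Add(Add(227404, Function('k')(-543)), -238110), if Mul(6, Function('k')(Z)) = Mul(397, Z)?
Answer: Rational(-93269, 2) ≈ -46635.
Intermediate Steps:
Function('k')(Z) = Mul(Rational(397, 6), Z) (Function('k')(Z) = Mul(Rational(1, 6), Mul(397, Z)) = Mul(Rational(397, 6), Z))
Add(Add(227404, Function('k')(-543)), -238110) = Add(Add(227404, Mul(Rational(397, 6), -543)), -238110) = Add(Add(227404, Rational(-71857, 2)), -238110) = Add(Rational(382951, 2), -238110) = Rational(-93269, 2)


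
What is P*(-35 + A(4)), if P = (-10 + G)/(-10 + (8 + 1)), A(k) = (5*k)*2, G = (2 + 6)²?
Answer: -270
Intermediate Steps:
G = 64 (G = 8² = 64)
A(k) = 10*k
P = -54 (P = (-10 + 64)/(-10 + (8 + 1)) = 54/(-10 + 9) = 54/(-1) = 54*(-1) = -54)
P*(-35 + A(4)) = -54*(-35 + 10*4) = -54*(-35 + 40) = -54*5 = -270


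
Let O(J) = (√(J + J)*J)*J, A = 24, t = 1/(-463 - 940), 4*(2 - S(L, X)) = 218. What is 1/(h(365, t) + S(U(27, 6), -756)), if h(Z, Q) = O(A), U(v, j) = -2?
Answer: 70/21229989 + 1024*√3/7076663 ≈ 0.00025393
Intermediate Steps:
S(L, X) = -105/2 (S(L, X) = 2 - ¼*218 = 2 - 109/2 = -105/2)
t = -1/1403 (t = 1/(-1403) = -1/1403 ≈ -0.00071276)
O(J) = √2*J^(5/2) (O(J) = (√(2*J)*J)*J = ((√2*√J)*J)*J = (√2*J^(3/2))*J = √2*J^(5/2))
h(Z, Q) = 2304*√3 (h(Z, Q) = √2*24^(5/2) = √2*(1152*√6) = 2304*√3)
1/(h(365, t) + S(U(27, 6), -756)) = 1/(2304*√3 - 105/2) = 1/(-105/2 + 2304*√3)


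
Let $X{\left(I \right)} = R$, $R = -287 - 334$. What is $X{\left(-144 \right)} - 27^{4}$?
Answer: $-532062$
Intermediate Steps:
$R = -621$
$X{\left(I \right)} = -621$
$X{\left(-144 \right)} - 27^{4} = -621 - 27^{4} = -621 - 531441 = -532062$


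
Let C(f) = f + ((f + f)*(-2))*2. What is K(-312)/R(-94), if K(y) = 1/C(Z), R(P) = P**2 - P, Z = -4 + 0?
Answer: 1/250040 ≈ 3.9994e-6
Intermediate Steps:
Z = -4
C(f) = -7*f (C(f) = f + ((2*f)*(-2))*2 = f - 4*f*2 = f - 8*f = -7*f)
K(y) = 1/28 (K(y) = 1/(-7*(-4)) = 1/28)
K(-312)/R(-94) = 1/(28*((-94*(-1 - 94)))) = 1/(28*((-94*(-95)))) = (1/28)/8930 = (1/28)*(1/8930) = 1/250040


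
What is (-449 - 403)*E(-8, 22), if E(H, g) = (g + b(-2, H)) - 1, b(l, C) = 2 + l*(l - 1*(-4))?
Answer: -16188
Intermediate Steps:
b(l, C) = 2 + l*(4 + l) (b(l, C) = 2 + l*(l + 4) = 2 + l*(4 + l))
E(H, g) = -3 + g (E(H, g) = (g + (2 + (-2)**2 + 4*(-2))) - 1 = (g + (2 + 4 - 8)) - 1 = (g - 2) - 1 = (-2 + g) - 1 = -3 + g)
(-449 - 403)*E(-8, 22) = (-449 - 403)*(-3 + 22) = -852*19 = -16188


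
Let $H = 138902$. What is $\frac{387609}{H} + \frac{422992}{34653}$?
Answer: $\frac{72186249461}{4813371006} \approx 14.997$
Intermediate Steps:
$\frac{387609}{H} + \frac{422992}{34653} = \frac{387609}{138902} + \frac{422992}{34653} = \frac{72186249461}{4813371006}$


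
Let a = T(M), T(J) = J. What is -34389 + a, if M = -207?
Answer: -34596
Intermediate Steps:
a = -207
-34389 + a = -34389 - 207 = -34596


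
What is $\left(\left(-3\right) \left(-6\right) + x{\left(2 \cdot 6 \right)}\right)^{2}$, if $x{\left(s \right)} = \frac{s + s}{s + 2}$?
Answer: $\frac{19044}{49} \approx 388.65$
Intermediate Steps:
$x{\left(s \right)} = \frac{2 s}{2 + s}$
$\left(\left(-3\right) \left(-6\right) + x{\left(2 \cdot 6 \right)}\right)^{2} = \left(\left(-3\right) \left(-6\right) + \frac{2 \cdot 2 \cdot 6}{2 + 2 \cdot 6}\right)^{2} = \left(18 + 2 \cdot 12 \frac{1}{2 + 12}\right)^{2} = \left(18 + 2 \cdot 12 \cdot \frac{1}{14}\right)^{2} = \left(18 + \frac{12}{7}\right)^{2} = \left(\frac{138}{7}\right)^{2} = \frac{19044}{49}$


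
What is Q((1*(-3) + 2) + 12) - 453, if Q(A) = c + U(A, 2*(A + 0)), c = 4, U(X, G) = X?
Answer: -438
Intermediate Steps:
Q(A) = 4 + A
Q((1*(-3) + 2) + 12) - 453 = (4 + ((1*(-3) + 2) + 12)) - 453 = (4 + ((-3 + 2) + 12)) - 453 = (4 + (-1 + 12)) - 453 = (4 + 11) - 453 = 15 - 453 = -438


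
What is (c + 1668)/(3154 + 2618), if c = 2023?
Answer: 3691/5772 ≈ 0.63947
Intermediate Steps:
(c + 1668)/(3154 + 2618) = (2023 + 1668)/(3154 + 2618) = 3691/5772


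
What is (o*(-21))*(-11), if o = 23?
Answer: 5313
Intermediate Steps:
(o*(-21))*(-11) = (23*(-21))*(-11) = -483*(-11) = 5313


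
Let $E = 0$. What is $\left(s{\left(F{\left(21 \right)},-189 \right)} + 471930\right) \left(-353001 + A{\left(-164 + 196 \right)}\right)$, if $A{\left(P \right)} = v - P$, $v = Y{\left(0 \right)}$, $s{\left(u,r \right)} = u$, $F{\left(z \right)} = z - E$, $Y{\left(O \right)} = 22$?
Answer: $-166603894461$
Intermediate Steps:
$F{\left(z \right)} = z$ ($F{\left(z \right)} = z - 0 = z + 0 = z$)
$v = 22$
$A{\left(P \right)} = 22 - P$
$\left(s{\left(F{\left(21 \right)},-189 \right)} + 471930\right) \left(-353001 + A{\left(-164 + 196 \right)}\right) = \left(21 + 471930\right) \left(-353001 + \left(22 - \left(-164 + 196\right)\right)\right) = 471951 \left(-353001 + \left(22 - 32\right)\right) = 471951 \left(-353001 - 10\right) = 471951 \left(-353011\right) = -166603894461$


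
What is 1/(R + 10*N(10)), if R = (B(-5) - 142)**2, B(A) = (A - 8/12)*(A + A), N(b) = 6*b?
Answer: 9/70936 ≈ 0.00012688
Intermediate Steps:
B(A) = 2*A*(-2/3 + A) (B(A) = (A - 8*1/12)*(2*A) = (A - 2/3)*(2*A) = (-2/3 + A)*(2*A) = 2*A*(-2/3 + A))
R = 65536/9 (R = ((2/3)*(-5)*(-2 + 3*(-5)) - 142)**2 = ((2/3)*(-5)*(-2 - 15) - 142)**2 = ((2/3)*(-5)*(-17) - 142)**2 = (170/3 - 142)**2 = (-256/3)**2 = 65536/9 ≈ 7281.8)
1/(R + 10*N(10)) = 1/(65536/9 + 10*(6*10)) = 1/(65536/9 + 10*60) = 1/(65536/9 + 600) = 1/(70936/9) = 9/70936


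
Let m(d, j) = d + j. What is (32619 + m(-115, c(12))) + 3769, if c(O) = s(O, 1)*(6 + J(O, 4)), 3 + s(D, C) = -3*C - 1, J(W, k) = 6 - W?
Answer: 36273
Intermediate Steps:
s(D, C) = -4 - 3*C (s(D, C) = -3 + (-3*C - 1) = -3 + (-1 - 3*C) = -4 - 3*C)
c(O) = -84 + 7*O (c(O) = (-4 - 3*1)*(6 + (6 - O)) = (-4 - 3)*(12 - O) = -7*(12 - O) = -84 + 7*O)
(32619 + m(-115, c(12))) + 3769 = (32619 + (-115 + (-84 + 7*12))) + 3769 = (32619 + (-115 + (-84 + 84))) + 3769 = (32619 + (-115 + 0)) + 3769 = (32619 - 115) + 3769 = 32504 + 3769 = 36273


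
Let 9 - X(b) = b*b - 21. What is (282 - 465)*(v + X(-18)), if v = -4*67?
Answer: 102846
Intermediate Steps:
X(b) = 30 - b² (X(b) = 9 - (b*b - 21) = 9 - (b² - 21) = 9 - (-21 + b²) = 9 + (21 - b²) = 30 - b²)
v = -268
(282 - 465)*(v + X(-18)) = (282 - 465)*(-268 + (30 - 1*(-18)²)) = -183*(-268 + (30 - 1*324)) = -183*(-268 + (30 - 324)) = -183*(-268 - 294) = -183*(-562) = 102846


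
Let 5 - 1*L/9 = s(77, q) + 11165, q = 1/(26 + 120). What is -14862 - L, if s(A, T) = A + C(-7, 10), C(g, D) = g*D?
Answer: 85641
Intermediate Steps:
q = 1/146 ≈ 0.0068493
C(g, D) = D*g
s(A, T) = -70 + A (s(A, T) = A + 10*(-7) = A - 70 = -70 + A)
L = -100503 (L = 45 - 9*((-70 + 77) + 11165) = 45 - 9*(7 + 11165) = 45 - 9*11172 = 45 - 100548 = -100503)
-14862 - L = -14862 - 1*(-100503) = -14862 + 100503 = 85641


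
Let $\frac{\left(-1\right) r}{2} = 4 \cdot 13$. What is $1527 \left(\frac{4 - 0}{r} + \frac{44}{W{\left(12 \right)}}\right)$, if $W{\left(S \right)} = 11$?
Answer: $\frac{157281}{26} \approx 6049.3$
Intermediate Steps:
$r = -104$ ($r = - 2 \cdot 4 \cdot 13 = \left(-2\right) 52 = -104$)
$1527 \left(\frac{4 - 0}{r} + \frac{44}{W{\left(12 \right)}}\right) = 1527 \left(\frac{4 - 0}{-104} + \frac{44}{11}\right) = 1527 \left(\left(4 + 0\right) \left(- \frac{1}{104}\right) + 44 \cdot \frac{1}{11}\right) = 1527 \left(4 \left(- \frac{1}{104}\right) + 4\right) = 1527 \left(- \frac{1}{26} + 4\right) = 1527 \cdot \frac{103}{26} = \frac{157281}{26}$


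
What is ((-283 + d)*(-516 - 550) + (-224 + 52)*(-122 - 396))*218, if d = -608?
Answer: 226480636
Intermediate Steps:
((-283 + d)*(-516 - 550) + (-224 + 52)*(-122 - 396))*218 = ((-283 - 608)*(-516 - 550) + (-224 + 52)*(-122 - 396))*218 = (-891*(-1066) - 172*(-518))*218 = (949806 + 89096)*218 = 1038902*218 = 226480636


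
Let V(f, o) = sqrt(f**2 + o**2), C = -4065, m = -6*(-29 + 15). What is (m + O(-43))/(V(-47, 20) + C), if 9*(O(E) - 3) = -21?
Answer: -172085/8260808 - 127*sqrt(2609)/24782424 ≈ -0.021093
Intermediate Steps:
m = 84 (m = -6*(-14) = 84)
O(E) = 2/3 (O(E) = 3 + (1/9)*(-21) = 3 - 7/3 = 2/3)
(m + O(-43))/(V(-47, 20) + C) = (84 + 2/3)/(sqrt((-47)**2 + 20**2) - 4065) = 254/(3*(sqrt(2209 + 400) - 4065)) = 254/(3*(sqrt(2609) - 4065)) = 254/(3*(-4065 + sqrt(2609)))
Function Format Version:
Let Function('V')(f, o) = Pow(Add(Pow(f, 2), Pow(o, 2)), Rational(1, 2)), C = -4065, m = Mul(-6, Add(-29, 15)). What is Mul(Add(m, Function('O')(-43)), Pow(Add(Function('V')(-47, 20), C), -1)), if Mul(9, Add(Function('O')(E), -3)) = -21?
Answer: Add(Rational(-172085, 8260808), Mul(Rational(-127, 24782424), Pow(2609, Rational(1, 2)))) ≈ -0.021093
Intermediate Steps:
m = 84 (m = Mul(-6, -14) = 84)
Function('O')(E) = Rational(2, 3) (Function('O')(E) = Add(3, Mul(Rational(1, 9), -21)) = Add(3, Rational(-7, 3)) = Rational(2, 3))
Mul(Add(m, Function('O')(-43)), Pow(Add(Function('V')(-47, 20), C), -1)) = Mul(Add(84, Rational(2, 3)), Pow(Add(Pow(Add(Pow(-47, 2), Pow(20, 2)), Rational(1, 2)), -4065), -1)) = Mul(Rational(254, 3), Pow(Add(Pow(Add(2209, 400), Rational(1, 2)), -4065), -1)) = Mul(Rational(254, 3), Pow(Add(Pow(2609, Rational(1, 2)), -4065), -1)) = Mul(Rational(254, 3), Pow(Add(-4065, Pow(2609, Rational(1, 2))), -1))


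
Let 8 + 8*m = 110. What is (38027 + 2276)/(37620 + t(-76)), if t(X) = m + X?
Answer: 161212/150227 ≈ 1.0731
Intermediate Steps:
m = 51/4 (m = -1 + (⅛)*110 = -1 + 55/4 = 51/4 ≈ 12.750)
t(X) = 51/4 + X
(38027 + 2276)/(37620 + t(-76)) = (38027 + 2276)/(37620 + (51/4 - 76)) = 40303/(37620 - 253/4) = 40303/(150227/4) = 40303*(4/150227) = 161212/150227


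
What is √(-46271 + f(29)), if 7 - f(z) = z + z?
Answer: I*√46322 ≈ 215.23*I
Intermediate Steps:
f(z) = 7 - 2*z (f(z) = 7 - (z + z) = 7 - 2*z)
√(-46271 + f(29)) = √(-46271 + (7 - 2*29)) = √(-46271 + (7 - 58)) = √(-46271 - 51) = √(-46322) = I*√46322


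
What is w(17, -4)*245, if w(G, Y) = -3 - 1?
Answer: -980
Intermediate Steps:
w(G, Y) = -4
w(17, -4)*245 = -4*245 = -980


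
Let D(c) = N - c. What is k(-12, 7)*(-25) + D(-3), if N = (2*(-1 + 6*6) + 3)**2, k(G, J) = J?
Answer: 5157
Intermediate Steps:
N = 5329 (N = (2*(-1 + 36) + 3)**2 = (2*35 + 3)**2 = (70 + 3)**2 = 73**2 = 5329)
D(c) = 5329 - c
k(-12, 7)*(-25) + D(-3) = 7*(-25) + (5329 - 1*(-3)) = -175 + (5329 + 3) = -175 + 5332 = 5157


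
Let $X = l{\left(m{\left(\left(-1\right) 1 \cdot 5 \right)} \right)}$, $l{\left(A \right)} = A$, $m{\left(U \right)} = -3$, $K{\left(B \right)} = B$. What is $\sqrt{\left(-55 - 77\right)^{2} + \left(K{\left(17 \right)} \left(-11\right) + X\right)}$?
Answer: $\sqrt{17234} \approx 131.28$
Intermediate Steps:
$X = -3$
$\sqrt{\left(-55 - 77\right)^{2} + \left(K{\left(17 \right)} \left(-11\right) + X\right)} = \sqrt{\left(-55 - 77\right)^{2} + \left(17 \left(-11\right) - 3\right)} = \sqrt{\left(-132\right)^{2} - 190} = \sqrt{17424 - 190} = \sqrt{17234}$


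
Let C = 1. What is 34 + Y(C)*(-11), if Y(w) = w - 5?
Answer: 78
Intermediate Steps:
Y(w) = -5 + w
34 + Y(C)*(-11) = 34 + (-5 + 1)*(-11) = 34 - 4*(-11) = 34 + 44 = 78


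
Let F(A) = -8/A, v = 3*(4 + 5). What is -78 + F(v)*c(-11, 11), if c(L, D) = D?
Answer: -2194/27 ≈ -81.259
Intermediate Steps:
v = 27 (v = 3*9 = 27)
-78 + F(v)*c(-11, 11) = -78 - 8/27*11 = -78 - 88/27 = -2194/27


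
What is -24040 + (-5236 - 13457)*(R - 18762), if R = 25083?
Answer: -118182493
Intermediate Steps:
-24040 + (-5236 - 13457)*(R - 18762) = -24040 + (-5236 - 13457)*(25083 - 18762) = -24040 - 18693*6321 = -24040 - 118158453 = -118182493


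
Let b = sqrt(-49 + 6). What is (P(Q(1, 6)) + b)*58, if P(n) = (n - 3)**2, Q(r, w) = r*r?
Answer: 232 + 58*I*sqrt(43) ≈ 232.0 + 380.33*I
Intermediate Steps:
Q(r, w) = r**2
P(n) = (-3 + n)**2
b = I*sqrt(43) (b = sqrt(-43) = I*sqrt(43) ≈ 6.5574*I)
(P(Q(1, 6)) + b)*58 = ((-3 + 1**2)**2 + I*sqrt(43))*58 = ((-3 + 1)**2 + I*sqrt(43))*58 = ((-2)**2 + I*sqrt(43))*58 = (4 + I*sqrt(43))*58 = 232 + 58*I*sqrt(43)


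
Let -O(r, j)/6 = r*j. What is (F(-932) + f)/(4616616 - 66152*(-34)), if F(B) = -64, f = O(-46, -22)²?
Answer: 4608640/858223 ≈ 5.3700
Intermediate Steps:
O(r, j) = -6*j*r (O(r, j) = -6*r*j = -6*j*r)
f = 36869184 (f = (-6*(-22)*(-46))² = (-6072)² = 36869184)
(F(-932) + f)/(4616616 - 66152*(-34)) = (-64 + 36869184)/(4616616 - 66152*(-34)) = 36869120/(4616616 + 2249168) = 36869120/6865784 = 36869120*(1/6865784) = 4608640/858223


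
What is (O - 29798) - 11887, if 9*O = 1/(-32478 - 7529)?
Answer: -15009226156/360063 ≈ -41685.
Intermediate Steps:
O = -1/360063 (O = 1/(9*(-32478 - 7529)) = (1/9)/(-40007) = (1/9)*(-1/40007) = -1/360063 ≈ -2.7773e-6)
(O - 29798) - 11887 = (-1/360063 - 29798) - 11887 = -10729157275/360063 - 11887 = -15009226156/360063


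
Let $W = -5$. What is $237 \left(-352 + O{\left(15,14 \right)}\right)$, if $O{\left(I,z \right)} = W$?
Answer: $-84609$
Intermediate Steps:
$O{\left(I,z \right)} = -5$
$237 \left(-352 + O{\left(15,14 \right)}\right) = 237 \left(-352 - 5\right) = 237 \left(-357\right) = -84609$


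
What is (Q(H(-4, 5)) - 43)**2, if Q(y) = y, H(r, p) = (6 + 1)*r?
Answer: 5041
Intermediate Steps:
H(r, p) = 7*r
(Q(H(-4, 5)) - 43)**2 = (7*(-4) - 43)**2 = (-28 - 43)**2 = (-71)**2 = 5041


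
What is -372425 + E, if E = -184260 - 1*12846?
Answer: -569531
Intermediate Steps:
E = -197106 (E = -184260 - 12846 = -197106)
-372425 + E = -372425 - 197106 = -569531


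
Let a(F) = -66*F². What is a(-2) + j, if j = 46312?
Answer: 46048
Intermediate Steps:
a(-2) + j = -66*(-2)² + 46312 = -66*4 + 46312 = -264 + 46312 = 46048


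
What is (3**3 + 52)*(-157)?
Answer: -12403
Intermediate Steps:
(3**3 + 52)*(-157) = (27 + 52)*(-157) = 79*(-157) = -12403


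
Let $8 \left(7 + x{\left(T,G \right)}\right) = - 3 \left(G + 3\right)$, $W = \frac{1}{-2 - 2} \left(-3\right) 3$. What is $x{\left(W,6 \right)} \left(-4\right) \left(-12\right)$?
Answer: $-498$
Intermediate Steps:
$W = \frac{9}{4}$ ($W = \frac{1}{-4} \left(-3\right) 3 = \left(- \frac{1}{4}\right) \left(-3\right) 3 = \frac{3}{4} \cdot 3 = \frac{9}{4} \approx 2.25$)
$x{\left(T,G \right)} = - \frac{65}{8} - \frac{3 G}{8}$ ($x{\left(T,G \right)} = -7 + \frac{\left(-3\right) \left(G + 3\right)}{8} = -7 + \frac{\left(-3\right) \left(3 + G\right)}{8} = -7 + \frac{-9 - 3 G}{8} = -7 - \left(\frac{9}{8} + \frac{3 G}{8}\right) = - \frac{65}{8} - \frac{3 G}{8}$)
$x{\left(W,6 \right)} \left(-4\right) \left(-12\right) = \left(- \frac{65}{8} - \frac{9}{4}\right) \left(-4\right) \left(-12\right) = \left(- \frac{83}{8}\right) \left(-4\right) \left(-12\right) = \frac{83}{2} \left(-12\right) = -498$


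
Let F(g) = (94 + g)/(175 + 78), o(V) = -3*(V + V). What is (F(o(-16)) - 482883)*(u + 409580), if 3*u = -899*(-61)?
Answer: -14255802829001/69 ≈ -2.0661e+11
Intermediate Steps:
o(V) = -6*V
F(g) = 94/253 + g/253 (F(g) = (94 + g)/253 = (94 + g)*(1/253) = 94/253 + g/253)
u = 54839/3 (u = (-899*(-61))/3 = (1/3)*54839 = 54839/3 ≈ 18280.)
(F(o(-16)) - 482883)*(u + 409580) = ((94/253 + (-6*(-16))/253) - 482883)*(54839/3 + 409580) = ((94/253 + (1/253)*96) - 482883)*(1283579/3) = ((94/253 + 96/253) - 482883)*(1283579/3) = (190/253 - 482883)*(1283579/3) = -122169209/253*1283579/3 = -14255802829001/69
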